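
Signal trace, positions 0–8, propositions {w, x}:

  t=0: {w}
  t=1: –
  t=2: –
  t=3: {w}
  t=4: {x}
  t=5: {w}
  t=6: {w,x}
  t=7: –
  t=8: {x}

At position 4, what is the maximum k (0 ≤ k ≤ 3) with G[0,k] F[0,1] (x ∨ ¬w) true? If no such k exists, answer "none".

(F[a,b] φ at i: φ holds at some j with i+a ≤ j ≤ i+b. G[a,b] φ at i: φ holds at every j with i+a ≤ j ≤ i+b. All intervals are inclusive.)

F[0,1] (x ∨ ¬w) must hold from j=4 onward; find where it first fails.
  j=4: holds
  j=5: holds
  j=6: holds
  j=7: holds
Holds through j=7; largest k = 3.

3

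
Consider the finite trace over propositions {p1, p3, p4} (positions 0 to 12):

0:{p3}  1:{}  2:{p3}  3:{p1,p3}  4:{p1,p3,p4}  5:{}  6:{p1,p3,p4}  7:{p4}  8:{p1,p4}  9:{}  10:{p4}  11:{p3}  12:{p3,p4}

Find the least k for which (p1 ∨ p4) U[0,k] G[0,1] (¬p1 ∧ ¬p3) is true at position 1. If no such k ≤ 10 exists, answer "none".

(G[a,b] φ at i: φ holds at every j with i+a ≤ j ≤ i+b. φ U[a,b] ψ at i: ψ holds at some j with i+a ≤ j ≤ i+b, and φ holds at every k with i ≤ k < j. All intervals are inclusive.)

Need earliest j ≥ 1 with G[0,1] (¬p1 ∧ ¬p3), and (p1 ∨ p4) at every k in [1,j-1].
  j=1: rhs fails.
  j=2: rhs fails.
  j=3: rhs fails.
  j=4: rhs fails.
  j=5: rhs fails.
  j=6: rhs fails.
  j=7: rhs fails.
  j=8: rhs fails.
  j=9: rhs holds but lhs fails at k=1.
  j=10: rhs fails.
  j=11: rhs fails.
No witness within the range → none.

none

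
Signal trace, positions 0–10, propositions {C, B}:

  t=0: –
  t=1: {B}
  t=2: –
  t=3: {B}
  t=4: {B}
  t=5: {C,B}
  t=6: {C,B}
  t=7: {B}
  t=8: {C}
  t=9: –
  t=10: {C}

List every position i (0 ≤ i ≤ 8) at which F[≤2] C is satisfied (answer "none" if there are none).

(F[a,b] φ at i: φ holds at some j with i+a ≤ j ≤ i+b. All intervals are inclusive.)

Evaluate at each i in [0,8]:
  i=0: ✗ (none in [0,2])
  i=1: ✗ (none in [1,3])
  i=2: ✗ (none in [2,4])
  i=3: ✓ (witness j=5)
  i=4: ✓ (witness j=5)
  i=5: ✓ (witness j=5)
  i=6: ✓ (witness j=6)
  i=7: ✓ (witness j=8)
  i=8: ✓ (witness j=8)

3, 4, 5, 6, 7, 8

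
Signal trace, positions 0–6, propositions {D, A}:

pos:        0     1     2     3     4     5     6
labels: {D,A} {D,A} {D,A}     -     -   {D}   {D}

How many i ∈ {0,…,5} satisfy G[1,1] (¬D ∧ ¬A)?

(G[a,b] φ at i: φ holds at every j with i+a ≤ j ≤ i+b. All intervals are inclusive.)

2

Evaluate at each i in [0,5]:
  i=0: ✗ (fails at j=1)
  i=1: ✗ (fails at j=2)
  i=2: ✓ (all of [3,3])
  i=3: ✓ (all of [4,4])
  i=4: ✗ (fails at j=5)
  i=5: ✗ (fails at j=6)
Positions where it holds: {2, 3} → 2.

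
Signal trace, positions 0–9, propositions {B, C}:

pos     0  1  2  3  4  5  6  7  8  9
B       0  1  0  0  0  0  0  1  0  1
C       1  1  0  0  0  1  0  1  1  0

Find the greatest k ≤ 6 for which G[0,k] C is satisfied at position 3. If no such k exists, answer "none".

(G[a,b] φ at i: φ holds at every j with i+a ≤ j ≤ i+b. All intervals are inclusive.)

none

C must hold from j=3 onward; find where it first fails.
  j=3: fails → no k works.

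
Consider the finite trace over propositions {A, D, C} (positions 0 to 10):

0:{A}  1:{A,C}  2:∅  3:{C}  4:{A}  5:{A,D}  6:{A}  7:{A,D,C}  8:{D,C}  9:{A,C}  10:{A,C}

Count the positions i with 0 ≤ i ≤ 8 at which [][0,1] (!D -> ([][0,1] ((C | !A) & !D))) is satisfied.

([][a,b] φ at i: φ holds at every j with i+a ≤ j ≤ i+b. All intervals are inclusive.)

3

Evaluate at each i in [0,8]:
  i=0: ✗ (fails at j=0)
  i=1: ✓ (all of [1,2])
  i=2: ✗ (fails at j=3)
  i=3: ✗ (fails at j=3)
  i=4: ✗ (fails at j=4)
  i=5: ✗ (fails at j=6)
  i=6: ✗ (fails at j=6)
  i=7: ✓ (all of [7,8])
  i=8: ✓ (all of [8,9])
Positions where it holds: {1, 7, 8} → 3.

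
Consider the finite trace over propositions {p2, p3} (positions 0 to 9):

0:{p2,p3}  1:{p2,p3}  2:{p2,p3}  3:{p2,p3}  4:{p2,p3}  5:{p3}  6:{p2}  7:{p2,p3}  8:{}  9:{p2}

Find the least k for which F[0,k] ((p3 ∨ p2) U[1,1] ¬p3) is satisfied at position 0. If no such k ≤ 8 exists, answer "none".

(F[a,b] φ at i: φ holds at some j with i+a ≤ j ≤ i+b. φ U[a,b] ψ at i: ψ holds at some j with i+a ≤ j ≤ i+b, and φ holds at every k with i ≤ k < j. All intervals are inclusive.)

5

Scan j = 0,1,… for ((p3 ∨ p2) U[1,1] ¬p3):
  j=0: fails
  j=1: fails
  j=2: fails
  j=3: fails
  j=4: fails
  j=5: holds
First hit at j=5, so smallest k = 5-0 = 5.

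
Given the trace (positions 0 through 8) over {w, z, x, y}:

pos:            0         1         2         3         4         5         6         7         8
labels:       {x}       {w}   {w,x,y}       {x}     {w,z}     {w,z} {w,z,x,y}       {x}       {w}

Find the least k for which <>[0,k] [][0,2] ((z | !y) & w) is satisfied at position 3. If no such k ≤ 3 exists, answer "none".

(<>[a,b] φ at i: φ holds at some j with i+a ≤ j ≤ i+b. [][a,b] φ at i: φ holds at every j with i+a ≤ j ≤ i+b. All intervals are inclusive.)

Scan j = 3,4,… for [][0,2] ((z | !y) & w):
  j=3: fails
  j=4: holds
First hit at j=4, so smallest k = 4-3 = 1.

1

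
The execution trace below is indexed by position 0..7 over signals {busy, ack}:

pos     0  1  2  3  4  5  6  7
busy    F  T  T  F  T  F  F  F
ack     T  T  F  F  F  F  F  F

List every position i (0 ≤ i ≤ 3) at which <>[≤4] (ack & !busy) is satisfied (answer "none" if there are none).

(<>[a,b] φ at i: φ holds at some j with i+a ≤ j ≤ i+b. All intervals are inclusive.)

Evaluate at each i in [0,3]:
  i=0: ✓ (witness j=0)
  i=1: ✗ (none in [1,5])
  i=2: ✗ (none in [2,6])
  i=3: ✗ (none in [3,7])

0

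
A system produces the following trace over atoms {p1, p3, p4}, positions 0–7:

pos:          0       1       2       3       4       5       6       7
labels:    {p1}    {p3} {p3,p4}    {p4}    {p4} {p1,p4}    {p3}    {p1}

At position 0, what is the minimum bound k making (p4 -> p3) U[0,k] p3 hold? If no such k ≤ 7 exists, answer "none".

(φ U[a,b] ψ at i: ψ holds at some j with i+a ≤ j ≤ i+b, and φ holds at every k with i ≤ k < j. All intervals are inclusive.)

1

Need earliest j ≥ 0 with p3, and (p4 -> p3) at every k in [0,j-1].
  j=0: rhs fails.
  j=1: rhs holds; lhs holds on [0,0]. k = 1.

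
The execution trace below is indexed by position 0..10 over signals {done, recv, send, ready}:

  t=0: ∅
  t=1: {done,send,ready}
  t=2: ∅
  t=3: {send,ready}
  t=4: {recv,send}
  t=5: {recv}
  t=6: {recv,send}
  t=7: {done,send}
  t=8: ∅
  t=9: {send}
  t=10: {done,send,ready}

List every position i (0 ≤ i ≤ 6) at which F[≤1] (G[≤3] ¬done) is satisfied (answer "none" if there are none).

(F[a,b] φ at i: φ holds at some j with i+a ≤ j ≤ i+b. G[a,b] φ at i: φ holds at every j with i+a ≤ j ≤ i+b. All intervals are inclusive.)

Evaluate at each i in [0,6]:
  i=0: ✗ (none in [0,1])
  i=1: ✓ (witness j=2)
  i=2: ✓ (witness j=2)
  i=3: ✓ (witness j=3)
  i=4: ✗ (none in [4,5])
  i=5: ✗ (none in [5,6])
  i=6: ✗ (none in [6,7])

1, 2, 3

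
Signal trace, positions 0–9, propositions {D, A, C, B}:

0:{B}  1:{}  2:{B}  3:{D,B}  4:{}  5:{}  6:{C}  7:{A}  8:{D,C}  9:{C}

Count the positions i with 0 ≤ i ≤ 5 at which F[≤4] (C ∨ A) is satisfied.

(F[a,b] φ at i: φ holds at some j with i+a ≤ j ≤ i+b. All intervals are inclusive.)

4

Evaluate at each i in [0,5]:
  i=0: ✗ (none in [0,4])
  i=1: ✗ (none in [1,5])
  i=2: ✓ (witness j=6)
  i=3: ✓ (witness j=6)
  i=4: ✓ (witness j=6)
  i=5: ✓ (witness j=6)
Positions where it holds: {2, 3, 4, 5} → 4.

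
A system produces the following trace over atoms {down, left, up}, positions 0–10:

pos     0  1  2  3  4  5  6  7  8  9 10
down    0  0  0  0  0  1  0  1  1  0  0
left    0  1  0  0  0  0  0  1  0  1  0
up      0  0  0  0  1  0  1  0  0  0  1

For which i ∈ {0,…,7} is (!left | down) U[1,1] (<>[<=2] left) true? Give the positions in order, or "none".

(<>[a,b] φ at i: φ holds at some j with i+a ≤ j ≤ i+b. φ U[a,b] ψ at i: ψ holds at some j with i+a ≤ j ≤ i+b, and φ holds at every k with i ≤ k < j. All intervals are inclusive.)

0, 4, 5, 6, 7

Evaluate at each i in [0,7]:
  i=0: ✓ (rhs at j=1; lhs holds on [0,0])
  i=1: ✗ (no rhs in [2,2])
  i=2: ✗ (no rhs in [3,3])
  i=3: ✗ (no rhs in [4,4])
  i=4: ✓ (rhs at j=5; lhs holds on [4,4])
  i=5: ✓ (rhs at j=6; lhs holds on [5,5])
  i=6: ✓ (rhs at j=7; lhs holds on [6,6])
  i=7: ✓ (rhs at j=8; lhs holds on [7,7])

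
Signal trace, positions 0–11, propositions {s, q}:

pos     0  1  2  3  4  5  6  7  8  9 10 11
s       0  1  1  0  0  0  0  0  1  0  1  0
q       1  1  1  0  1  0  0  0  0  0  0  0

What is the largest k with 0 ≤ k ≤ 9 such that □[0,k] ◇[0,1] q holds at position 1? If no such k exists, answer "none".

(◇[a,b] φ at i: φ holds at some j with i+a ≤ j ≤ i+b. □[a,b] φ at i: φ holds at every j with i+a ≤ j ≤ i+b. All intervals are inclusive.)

3

◇[0,1] q must hold from j=1 onward; find where it first fails.
  j=1: holds
  j=2: holds
  j=3: holds
  j=4: holds
  j=5: fails
Holds on [1,4], so largest k = 3.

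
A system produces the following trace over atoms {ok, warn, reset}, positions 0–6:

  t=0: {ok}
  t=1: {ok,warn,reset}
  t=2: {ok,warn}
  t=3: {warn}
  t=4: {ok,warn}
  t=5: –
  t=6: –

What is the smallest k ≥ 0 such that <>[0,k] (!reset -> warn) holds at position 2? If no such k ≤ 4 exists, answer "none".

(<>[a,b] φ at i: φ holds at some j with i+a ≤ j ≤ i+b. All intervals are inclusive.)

0

Scan j = 2,3,… for (!reset -> warn):
  j=2: holds
First hit at j=2, so smallest k = 2-2 = 0.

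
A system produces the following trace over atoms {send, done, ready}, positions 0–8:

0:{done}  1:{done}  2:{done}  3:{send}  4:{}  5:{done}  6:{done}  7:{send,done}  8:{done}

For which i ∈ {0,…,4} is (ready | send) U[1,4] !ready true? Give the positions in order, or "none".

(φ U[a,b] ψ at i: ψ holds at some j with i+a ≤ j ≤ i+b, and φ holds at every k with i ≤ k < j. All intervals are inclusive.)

Evaluate at each i in [0,4]:
  i=0: ✗ (lhs fails at k=0 before rhs at j=1)
  i=1: ✗ (lhs fails at k=1 before rhs at j=2)
  i=2: ✗ (lhs fails at k=2 before rhs at j=3)
  i=3: ✓ (rhs at j=4; lhs holds on [3,3])
  i=4: ✗ (lhs fails at k=4 before rhs at j=5)

3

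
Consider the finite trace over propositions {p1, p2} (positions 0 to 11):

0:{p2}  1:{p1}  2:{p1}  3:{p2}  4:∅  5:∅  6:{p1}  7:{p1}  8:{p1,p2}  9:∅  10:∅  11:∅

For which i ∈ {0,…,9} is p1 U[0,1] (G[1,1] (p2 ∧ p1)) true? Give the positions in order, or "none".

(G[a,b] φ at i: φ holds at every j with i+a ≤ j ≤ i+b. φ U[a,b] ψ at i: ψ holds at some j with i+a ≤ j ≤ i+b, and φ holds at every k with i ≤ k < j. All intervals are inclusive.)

Evaluate at each i in [0,9]:
  i=0: ✗ (no rhs in [0,1])
  i=1: ✗ (no rhs in [1,2])
  i=2: ✗ (no rhs in [2,3])
  i=3: ✗ (no rhs in [3,4])
  i=4: ✗ (no rhs in [4,5])
  i=5: ✗ (no rhs in [5,6])
  i=6: ✓ (rhs at j=7; lhs holds on [6,6])
  i=7: ✓ (rhs at j=7)
  i=8: ✗ (no rhs in [8,9])
  i=9: ✗ (no rhs in [9,10])

6, 7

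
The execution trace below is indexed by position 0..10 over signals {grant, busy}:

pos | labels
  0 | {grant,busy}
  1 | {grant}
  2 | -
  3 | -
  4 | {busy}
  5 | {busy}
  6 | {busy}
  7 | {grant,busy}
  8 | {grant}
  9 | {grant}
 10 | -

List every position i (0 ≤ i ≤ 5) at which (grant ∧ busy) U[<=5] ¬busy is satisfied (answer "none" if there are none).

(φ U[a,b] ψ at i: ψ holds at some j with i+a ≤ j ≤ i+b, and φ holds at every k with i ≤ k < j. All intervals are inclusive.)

Evaluate at each i in [0,5]:
  i=0: ✓ (rhs at j=1; lhs holds on [0,0])
  i=1: ✓ (rhs at j=1)
  i=2: ✓ (rhs at j=2)
  i=3: ✓ (rhs at j=3)
  i=4: ✗ (lhs fails at k=4 before rhs at j=8)
  i=5: ✗ (lhs fails at k=5 before rhs at j=8)

0, 1, 2, 3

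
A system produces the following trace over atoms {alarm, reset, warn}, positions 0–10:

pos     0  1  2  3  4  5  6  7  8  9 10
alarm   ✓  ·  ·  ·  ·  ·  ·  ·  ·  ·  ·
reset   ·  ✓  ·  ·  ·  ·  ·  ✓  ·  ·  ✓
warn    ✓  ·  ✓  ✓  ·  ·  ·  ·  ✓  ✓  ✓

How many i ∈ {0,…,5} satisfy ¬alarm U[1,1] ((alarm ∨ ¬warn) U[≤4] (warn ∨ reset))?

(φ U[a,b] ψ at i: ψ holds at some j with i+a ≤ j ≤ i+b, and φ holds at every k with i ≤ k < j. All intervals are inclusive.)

5

Evaluate at each i in [0,5]:
  i=0: ✗ (lhs fails at k=0 before rhs at j=1)
  i=1: ✓ (rhs at j=2; lhs holds on [1,1])
  i=2: ✓ (rhs at j=3; lhs holds on [2,2])
  i=3: ✓ (rhs at j=4; lhs holds on [3,3])
  i=4: ✓ (rhs at j=5; lhs holds on [4,4])
  i=5: ✓ (rhs at j=6; lhs holds on [5,5])
Positions where it holds: {1, 2, 3, 4, 5} → 5.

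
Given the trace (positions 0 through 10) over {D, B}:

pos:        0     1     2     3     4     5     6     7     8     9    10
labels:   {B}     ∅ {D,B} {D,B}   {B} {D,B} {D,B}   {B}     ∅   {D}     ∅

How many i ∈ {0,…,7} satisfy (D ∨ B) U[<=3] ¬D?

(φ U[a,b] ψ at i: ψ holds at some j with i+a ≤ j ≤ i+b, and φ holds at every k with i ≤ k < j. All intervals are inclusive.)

8

Evaluate at each i in [0,7]:
  i=0: ✓ (rhs at j=0)
  i=1: ✓ (rhs at j=1)
  i=2: ✓ (rhs at j=4; lhs holds on [2,3])
  i=3: ✓ (rhs at j=4; lhs holds on [3,3])
  i=4: ✓ (rhs at j=4)
  i=5: ✓ (rhs at j=7; lhs holds on [5,6])
  i=6: ✓ (rhs at j=7; lhs holds on [6,6])
  i=7: ✓ (rhs at j=7)
Positions where it holds: {0, 1, 2, 3, 4, 5, 6, 7} → 8.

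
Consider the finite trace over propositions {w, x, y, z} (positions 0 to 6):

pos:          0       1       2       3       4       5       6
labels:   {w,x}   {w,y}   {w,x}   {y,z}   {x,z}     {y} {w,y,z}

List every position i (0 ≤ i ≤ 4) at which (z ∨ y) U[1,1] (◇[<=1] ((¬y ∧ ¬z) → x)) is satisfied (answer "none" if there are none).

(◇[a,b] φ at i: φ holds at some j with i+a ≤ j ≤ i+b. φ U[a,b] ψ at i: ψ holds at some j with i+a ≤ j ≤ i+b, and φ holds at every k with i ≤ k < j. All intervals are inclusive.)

Evaluate at each i in [0,4]:
  i=0: ✗ (lhs fails at k=0 before rhs at j=1)
  i=1: ✓ (rhs at j=2; lhs holds on [1,1])
  i=2: ✗ (lhs fails at k=2 before rhs at j=3)
  i=3: ✓ (rhs at j=4; lhs holds on [3,3])
  i=4: ✓ (rhs at j=5; lhs holds on [4,4])

1, 3, 4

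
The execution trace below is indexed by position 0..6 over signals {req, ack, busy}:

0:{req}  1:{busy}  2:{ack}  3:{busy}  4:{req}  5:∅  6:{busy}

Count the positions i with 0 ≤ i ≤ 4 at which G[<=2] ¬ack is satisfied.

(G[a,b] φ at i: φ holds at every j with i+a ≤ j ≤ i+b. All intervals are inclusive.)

2

Evaluate at each i in [0,4]:
  i=0: ✗ (fails at j=2)
  i=1: ✗ (fails at j=2)
  i=2: ✗ (fails at j=2)
  i=3: ✓ (all of [3,5])
  i=4: ✓ (all of [4,6])
Positions where it holds: {3, 4} → 2.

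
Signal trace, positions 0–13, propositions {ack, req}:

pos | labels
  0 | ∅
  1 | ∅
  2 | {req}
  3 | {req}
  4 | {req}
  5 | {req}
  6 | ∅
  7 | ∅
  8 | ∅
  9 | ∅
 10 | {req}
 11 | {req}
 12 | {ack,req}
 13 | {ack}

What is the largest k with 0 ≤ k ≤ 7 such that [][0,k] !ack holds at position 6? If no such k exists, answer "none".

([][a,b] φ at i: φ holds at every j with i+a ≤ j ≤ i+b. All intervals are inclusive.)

!ack must hold from j=6 onward; find where it first fails.
  j=6: holds
  j=7: holds
  j=8: holds
  j=9: holds
  j=10: holds
  j=11: holds
  j=12: fails
Holds on [6,11], so largest k = 5.

5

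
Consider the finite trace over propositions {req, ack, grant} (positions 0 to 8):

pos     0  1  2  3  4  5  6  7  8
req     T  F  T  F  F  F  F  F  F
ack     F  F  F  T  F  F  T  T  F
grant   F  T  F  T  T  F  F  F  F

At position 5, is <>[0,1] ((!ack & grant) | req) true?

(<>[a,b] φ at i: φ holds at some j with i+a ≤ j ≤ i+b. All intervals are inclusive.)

No

Check ((!ack & grant) | req) at each j in [5,6]:
  j=5: false
  j=6: false
No position in the window satisfies it → formula fails.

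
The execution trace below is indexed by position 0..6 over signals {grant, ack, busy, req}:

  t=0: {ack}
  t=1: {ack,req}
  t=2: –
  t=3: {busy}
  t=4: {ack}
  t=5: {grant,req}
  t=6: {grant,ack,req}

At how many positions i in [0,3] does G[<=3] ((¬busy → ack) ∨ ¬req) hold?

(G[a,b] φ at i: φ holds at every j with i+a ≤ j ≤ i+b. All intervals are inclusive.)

Evaluate at each i in [0,3]:
  i=0: ✓ (all of [0,3])
  i=1: ✓ (all of [1,4])
  i=2: ✗ (fails at j=5)
  i=3: ✗ (fails at j=5)
Positions where it holds: {0, 1} → 2.

2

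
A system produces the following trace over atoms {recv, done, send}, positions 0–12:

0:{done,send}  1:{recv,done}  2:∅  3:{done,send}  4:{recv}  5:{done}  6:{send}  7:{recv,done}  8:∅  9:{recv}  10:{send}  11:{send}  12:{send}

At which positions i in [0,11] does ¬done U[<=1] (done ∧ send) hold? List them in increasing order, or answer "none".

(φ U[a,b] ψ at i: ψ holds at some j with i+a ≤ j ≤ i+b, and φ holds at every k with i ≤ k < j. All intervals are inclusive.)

0, 2, 3

Evaluate at each i in [0,11]:
  i=0: ✓ (rhs at j=0)
  i=1: ✗ (no rhs in [1,2])
  i=2: ✓ (rhs at j=3; lhs holds on [2,2])
  i=3: ✓ (rhs at j=3)
  i=4: ✗ (no rhs in [4,5])
  i=5: ✗ (no rhs in [5,6])
  i=6: ✗ (no rhs in [6,7])
  i=7: ✗ (no rhs in [7,8])
  i=8: ✗ (no rhs in [8,9])
  i=9: ✗ (no rhs in [9,10])
  i=10: ✗ (no rhs in [10,11])
  i=11: ✗ (no rhs in [11,12])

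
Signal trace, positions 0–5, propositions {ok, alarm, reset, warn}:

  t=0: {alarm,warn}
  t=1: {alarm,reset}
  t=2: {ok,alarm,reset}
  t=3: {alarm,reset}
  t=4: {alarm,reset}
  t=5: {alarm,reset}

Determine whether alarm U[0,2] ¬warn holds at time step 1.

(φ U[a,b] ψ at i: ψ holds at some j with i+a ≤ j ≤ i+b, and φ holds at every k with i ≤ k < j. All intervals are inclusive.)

True

Need some j in [1,3] with ¬warn, and alarm at every k in [1,j-1].
  j=1: ¬warn holds; no prefix to check → satisfied.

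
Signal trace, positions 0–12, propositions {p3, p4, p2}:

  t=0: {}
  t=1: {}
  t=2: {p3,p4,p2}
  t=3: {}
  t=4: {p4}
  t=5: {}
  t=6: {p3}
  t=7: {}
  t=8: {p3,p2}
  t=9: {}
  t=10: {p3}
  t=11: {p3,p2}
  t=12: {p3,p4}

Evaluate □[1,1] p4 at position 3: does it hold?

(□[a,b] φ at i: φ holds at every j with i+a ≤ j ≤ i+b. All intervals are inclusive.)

Check p4 at every j in [4,4]:
  j=4: true
All positions satisfy it → formula holds.

Holds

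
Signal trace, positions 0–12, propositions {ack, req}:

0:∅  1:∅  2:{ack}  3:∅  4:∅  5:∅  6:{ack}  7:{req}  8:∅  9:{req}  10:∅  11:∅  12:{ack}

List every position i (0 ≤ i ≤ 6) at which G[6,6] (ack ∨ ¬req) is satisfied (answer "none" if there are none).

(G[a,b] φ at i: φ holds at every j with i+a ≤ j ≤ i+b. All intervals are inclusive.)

0, 2, 4, 5, 6

Evaluate at each i in [0,6]:
  i=0: ✓ (all of [6,6])
  i=1: ✗ (fails at j=7)
  i=2: ✓ (all of [8,8])
  i=3: ✗ (fails at j=9)
  i=4: ✓ (all of [10,10])
  i=5: ✓ (all of [11,11])
  i=6: ✓ (all of [12,12])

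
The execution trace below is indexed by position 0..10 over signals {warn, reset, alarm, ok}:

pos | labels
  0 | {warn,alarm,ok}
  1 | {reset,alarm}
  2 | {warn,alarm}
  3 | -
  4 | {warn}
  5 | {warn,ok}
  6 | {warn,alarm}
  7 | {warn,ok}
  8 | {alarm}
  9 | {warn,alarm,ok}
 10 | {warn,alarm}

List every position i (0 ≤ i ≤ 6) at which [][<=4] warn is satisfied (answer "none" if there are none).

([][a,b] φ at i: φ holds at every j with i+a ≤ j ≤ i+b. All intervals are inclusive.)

Evaluate at each i in [0,6]:
  i=0: ✗ (fails at j=1)
  i=1: ✗ (fails at j=1)
  i=2: ✗ (fails at j=3)
  i=3: ✗ (fails at j=3)
  i=4: ✗ (fails at j=8)
  i=5: ✗ (fails at j=8)
  i=6: ✗ (fails at j=8)

none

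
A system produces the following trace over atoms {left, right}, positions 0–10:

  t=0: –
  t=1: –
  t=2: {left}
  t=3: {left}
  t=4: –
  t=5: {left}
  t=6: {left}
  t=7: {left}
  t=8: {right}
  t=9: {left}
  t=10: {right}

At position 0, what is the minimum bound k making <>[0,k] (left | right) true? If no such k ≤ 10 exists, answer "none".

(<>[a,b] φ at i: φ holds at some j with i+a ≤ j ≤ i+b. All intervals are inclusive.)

Scan j = 0,1,… for (left | right):
  j=0: fails
  j=1: fails
  j=2: holds
First hit at j=2, so smallest k = 2-0 = 2.

2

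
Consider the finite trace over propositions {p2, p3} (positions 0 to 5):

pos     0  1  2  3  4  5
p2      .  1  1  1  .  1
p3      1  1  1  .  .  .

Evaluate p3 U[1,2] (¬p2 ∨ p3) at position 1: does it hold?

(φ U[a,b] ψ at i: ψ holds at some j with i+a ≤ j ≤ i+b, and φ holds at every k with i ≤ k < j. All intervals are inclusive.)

Holds

Need some j in [2,3] with (¬p2 ∨ p3), and p3 at every k in [1,j-1].
  j=2: (¬p2 ∨ p3) holds; p3 holds at every k in [1,1] → satisfied.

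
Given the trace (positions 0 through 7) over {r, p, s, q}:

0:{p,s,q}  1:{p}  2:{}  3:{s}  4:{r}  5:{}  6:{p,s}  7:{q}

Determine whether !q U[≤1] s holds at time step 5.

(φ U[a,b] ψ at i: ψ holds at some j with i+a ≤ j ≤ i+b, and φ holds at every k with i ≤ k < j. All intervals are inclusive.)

Yes

Need some j in [5,6] with s, and !q at every k in [5,j-1].
  j=5: s false.
  j=6: s holds; !q holds at every k in [5,5] → satisfied.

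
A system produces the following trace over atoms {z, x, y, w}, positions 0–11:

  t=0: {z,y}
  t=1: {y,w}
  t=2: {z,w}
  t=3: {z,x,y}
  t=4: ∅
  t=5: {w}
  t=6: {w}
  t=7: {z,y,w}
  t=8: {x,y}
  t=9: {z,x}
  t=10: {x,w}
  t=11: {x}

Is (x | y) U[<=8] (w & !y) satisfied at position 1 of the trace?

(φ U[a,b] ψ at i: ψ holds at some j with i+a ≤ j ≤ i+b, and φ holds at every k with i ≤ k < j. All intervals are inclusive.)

Yes

Need some j in [1,9] with (w & !y), and (x | y) at every k in [1,j-1].
  j=1: (w & !y) false.
  j=2: (w & !y) holds; (x | y) holds at every k in [1,1] → satisfied.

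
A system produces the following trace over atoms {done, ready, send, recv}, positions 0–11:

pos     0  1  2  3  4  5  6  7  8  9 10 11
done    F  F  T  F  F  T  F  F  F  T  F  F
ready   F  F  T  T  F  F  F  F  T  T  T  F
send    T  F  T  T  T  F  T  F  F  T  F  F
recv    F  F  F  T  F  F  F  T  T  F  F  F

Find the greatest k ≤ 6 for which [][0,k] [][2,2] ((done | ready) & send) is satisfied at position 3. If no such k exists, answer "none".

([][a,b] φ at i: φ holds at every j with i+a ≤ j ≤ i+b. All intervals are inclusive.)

none

[][2,2] ((done | ready) & send) must hold from j=3 onward; find where it first fails.
  j=3: fails → no k works.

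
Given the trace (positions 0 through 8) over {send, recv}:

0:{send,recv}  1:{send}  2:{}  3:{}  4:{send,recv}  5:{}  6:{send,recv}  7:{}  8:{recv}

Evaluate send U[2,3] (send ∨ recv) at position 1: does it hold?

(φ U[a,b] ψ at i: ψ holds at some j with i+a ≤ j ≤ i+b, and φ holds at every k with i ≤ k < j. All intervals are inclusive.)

Need some j in [3,4] with (send ∨ recv), and send at every k in [1,j-1].
  j=3: (send ∨ recv) false.
  j=4: (send ∨ recv) holds, but send fails at k=2 → not this j.
No j in the window works → until fails.

False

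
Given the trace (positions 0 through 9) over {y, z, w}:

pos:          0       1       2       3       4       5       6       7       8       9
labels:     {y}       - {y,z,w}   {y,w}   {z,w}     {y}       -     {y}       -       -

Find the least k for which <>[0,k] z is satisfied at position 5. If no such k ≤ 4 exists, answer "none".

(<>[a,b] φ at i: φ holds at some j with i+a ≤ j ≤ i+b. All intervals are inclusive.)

Scan j = 5,6,… for z:
  j=5: fails
  j=6: fails
  j=7: fails
  j=8: fails
  j=9: fails
No j in [5,9] satisfies it → none.

none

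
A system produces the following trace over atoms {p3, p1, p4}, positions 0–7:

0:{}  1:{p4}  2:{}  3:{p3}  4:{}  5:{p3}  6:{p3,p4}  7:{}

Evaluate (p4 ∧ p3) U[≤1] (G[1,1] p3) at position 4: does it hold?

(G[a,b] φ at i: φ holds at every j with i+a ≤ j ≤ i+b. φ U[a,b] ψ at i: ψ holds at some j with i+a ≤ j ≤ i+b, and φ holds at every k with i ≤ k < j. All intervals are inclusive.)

Need some j in [4,5] with G[1,1] p3, and (p4 ∧ p3) at every k in [4,j-1].
  j=4: G[1,1] p3 holds; no prefix to check → satisfied.

True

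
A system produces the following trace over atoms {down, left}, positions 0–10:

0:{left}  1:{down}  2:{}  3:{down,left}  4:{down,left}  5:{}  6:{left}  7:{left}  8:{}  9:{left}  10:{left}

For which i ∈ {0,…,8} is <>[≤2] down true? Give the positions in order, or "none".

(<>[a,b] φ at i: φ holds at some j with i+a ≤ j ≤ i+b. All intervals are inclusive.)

0, 1, 2, 3, 4

Evaluate at each i in [0,8]:
  i=0: ✓ (witness j=1)
  i=1: ✓ (witness j=1)
  i=2: ✓ (witness j=3)
  i=3: ✓ (witness j=3)
  i=4: ✓ (witness j=4)
  i=5: ✗ (none in [5,7])
  i=6: ✗ (none in [6,8])
  i=7: ✗ (none in [7,9])
  i=8: ✗ (none in [8,10])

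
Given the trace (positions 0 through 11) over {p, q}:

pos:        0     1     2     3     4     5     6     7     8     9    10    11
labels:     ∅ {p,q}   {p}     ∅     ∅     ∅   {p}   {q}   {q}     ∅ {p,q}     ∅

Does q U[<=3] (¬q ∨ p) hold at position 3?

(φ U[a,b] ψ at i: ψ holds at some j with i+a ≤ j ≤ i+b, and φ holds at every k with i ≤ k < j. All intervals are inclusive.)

True

Need some j in [3,6] with (¬q ∨ p), and q at every k in [3,j-1].
  j=3: (¬q ∨ p) holds; no prefix to check → satisfied.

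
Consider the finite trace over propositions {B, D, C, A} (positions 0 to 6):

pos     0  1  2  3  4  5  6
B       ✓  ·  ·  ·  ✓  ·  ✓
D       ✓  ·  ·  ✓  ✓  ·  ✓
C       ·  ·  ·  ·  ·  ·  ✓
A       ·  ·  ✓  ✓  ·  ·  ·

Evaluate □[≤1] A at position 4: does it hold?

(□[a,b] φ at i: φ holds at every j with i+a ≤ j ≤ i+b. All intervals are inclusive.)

Check A at every j in [4,5]:
  j=4: false
  j=5: false
Fails at j=4 → formula fails.

Does not hold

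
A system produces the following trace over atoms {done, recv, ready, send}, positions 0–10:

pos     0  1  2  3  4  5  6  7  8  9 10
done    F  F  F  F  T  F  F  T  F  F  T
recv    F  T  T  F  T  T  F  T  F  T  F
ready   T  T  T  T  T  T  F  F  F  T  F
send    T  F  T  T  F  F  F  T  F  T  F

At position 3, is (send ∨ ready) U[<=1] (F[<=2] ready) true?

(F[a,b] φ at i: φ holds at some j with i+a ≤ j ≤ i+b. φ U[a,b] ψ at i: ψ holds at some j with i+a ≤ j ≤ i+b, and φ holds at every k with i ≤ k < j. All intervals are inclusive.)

Need some j in [3,4] with F[<=2] ready, and (send ∨ ready) at every k in [3,j-1].
  j=3: F[<=2] ready holds; no prefix to check → satisfied.

Holds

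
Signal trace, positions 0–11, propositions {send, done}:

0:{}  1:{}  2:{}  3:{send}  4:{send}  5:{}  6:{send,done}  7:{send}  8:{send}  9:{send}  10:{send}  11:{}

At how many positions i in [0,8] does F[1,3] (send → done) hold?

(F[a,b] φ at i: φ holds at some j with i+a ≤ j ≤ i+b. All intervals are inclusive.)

7

Evaluate at each i in [0,8]:
  i=0: ✓ (witness j=1)
  i=1: ✓ (witness j=2)
  i=2: ✓ (witness j=5)
  i=3: ✓ (witness j=5)
  i=4: ✓ (witness j=5)
  i=5: ✓ (witness j=6)
  i=6: ✗ (none in [7,9])
  i=7: ✗ (none in [8,10])
  i=8: ✓ (witness j=11)
Positions where it holds: {0, 1, 2, 3, 4, 5, 8} → 7.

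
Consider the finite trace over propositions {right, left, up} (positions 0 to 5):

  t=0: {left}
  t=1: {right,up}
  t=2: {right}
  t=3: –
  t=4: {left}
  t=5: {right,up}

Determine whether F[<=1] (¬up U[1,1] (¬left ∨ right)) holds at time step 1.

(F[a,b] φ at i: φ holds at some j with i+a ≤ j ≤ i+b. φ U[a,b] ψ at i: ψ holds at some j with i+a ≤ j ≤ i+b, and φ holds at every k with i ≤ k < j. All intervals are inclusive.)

Yes

Check (¬up U[1,1] (¬left ∨ right)) at each j in [1,2]:
  j=1: fails
  j=2: holds
Found at j=2 → formula holds.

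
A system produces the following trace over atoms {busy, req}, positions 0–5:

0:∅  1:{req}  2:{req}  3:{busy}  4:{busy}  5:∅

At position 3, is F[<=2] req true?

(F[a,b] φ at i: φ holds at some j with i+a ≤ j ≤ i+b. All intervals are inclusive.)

Check req at each j in [3,5]:
  j=3: false
  j=4: false
  j=5: false
No position in the window satisfies it → formula fails.

Does not hold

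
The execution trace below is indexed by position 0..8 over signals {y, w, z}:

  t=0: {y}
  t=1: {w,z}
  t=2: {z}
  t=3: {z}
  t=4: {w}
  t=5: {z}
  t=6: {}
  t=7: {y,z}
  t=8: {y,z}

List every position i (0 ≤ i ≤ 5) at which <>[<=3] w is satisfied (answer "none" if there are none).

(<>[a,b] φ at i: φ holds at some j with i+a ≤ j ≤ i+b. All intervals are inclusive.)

Evaluate at each i in [0,5]:
  i=0: ✓ (witness j=1)
  i=1: ✓ (witness j=1)
  i=2: ✓ (witness j=4)
  i=3: ✓ (witness j=4)
  i=4: ✓ (witness j=4)
  i=5: ✗ (none in [5,8])

0, 1, 2, 3, 4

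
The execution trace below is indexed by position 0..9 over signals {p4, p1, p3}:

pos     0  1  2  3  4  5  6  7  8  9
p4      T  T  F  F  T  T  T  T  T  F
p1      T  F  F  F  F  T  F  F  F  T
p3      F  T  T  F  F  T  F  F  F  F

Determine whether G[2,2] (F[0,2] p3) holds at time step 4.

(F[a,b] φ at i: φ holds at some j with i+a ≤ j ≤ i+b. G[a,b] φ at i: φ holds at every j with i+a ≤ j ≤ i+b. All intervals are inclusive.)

No

Check F[0,2] p3 at every j in [6,6]:
  j=6: fails (none in [6,8])
Fails at j=6 → formula fails.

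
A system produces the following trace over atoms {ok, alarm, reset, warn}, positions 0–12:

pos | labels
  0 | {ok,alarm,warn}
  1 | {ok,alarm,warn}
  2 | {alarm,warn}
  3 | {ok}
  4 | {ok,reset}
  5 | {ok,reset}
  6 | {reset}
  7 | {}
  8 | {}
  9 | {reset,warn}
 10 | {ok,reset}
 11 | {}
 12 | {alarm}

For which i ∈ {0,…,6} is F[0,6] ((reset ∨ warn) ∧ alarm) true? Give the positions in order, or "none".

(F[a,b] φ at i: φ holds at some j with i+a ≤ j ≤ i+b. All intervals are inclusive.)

Evaluate at each i in [0,6]:
  i=0: ✓ (witness j=0)
  i=1: ✓ (witness j=1)
  i=2: ✓ (witness j=2)
  i=3: ✗ (none in [3,9])
  i=4: ✗ (none in [4,10])
  i=5: ✗ (none in [5,11])
  i=6: ✗ (none in [6,12])

0, 1, 2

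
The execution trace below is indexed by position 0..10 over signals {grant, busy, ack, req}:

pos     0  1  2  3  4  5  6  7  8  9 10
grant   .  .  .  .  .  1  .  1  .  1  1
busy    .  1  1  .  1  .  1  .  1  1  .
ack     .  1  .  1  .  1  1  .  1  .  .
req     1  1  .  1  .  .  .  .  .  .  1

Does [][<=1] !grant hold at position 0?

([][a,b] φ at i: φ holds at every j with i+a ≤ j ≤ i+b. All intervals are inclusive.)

Check !grant at every j in [0,1]:
  j=0: true
  j=1: true
All positions satisfy it → formula holds.

Holds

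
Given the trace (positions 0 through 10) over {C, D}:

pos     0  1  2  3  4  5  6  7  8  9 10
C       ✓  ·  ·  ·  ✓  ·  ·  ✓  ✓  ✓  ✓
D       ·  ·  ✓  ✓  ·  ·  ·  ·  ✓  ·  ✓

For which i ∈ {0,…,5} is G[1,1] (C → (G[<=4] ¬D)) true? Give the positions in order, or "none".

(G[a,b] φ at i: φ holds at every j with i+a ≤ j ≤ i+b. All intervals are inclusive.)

Evaluate at each i in [0,5]:
  i=0: ✓ (all of [1,1])
  i=1: ✓ (all of [2,2])
  i=2: ✓ (all of [3,3])
  i=3: ✗ (fails at j=4)
  i=4: ✓ (all of [5,5])
  i=5: ✓ (all of [6,6])

0, 1, 2, 4, 5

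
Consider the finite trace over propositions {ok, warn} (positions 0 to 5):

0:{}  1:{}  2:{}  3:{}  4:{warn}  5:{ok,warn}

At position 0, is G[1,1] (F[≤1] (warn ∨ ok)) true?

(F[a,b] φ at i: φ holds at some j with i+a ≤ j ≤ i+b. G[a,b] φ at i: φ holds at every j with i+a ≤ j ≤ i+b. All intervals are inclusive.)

No

Check F[≤1] (warn ∨ ok) at every j in [1,1]:
  j=1: fails (none in [1,2])
Fails at j=1 → formula fails.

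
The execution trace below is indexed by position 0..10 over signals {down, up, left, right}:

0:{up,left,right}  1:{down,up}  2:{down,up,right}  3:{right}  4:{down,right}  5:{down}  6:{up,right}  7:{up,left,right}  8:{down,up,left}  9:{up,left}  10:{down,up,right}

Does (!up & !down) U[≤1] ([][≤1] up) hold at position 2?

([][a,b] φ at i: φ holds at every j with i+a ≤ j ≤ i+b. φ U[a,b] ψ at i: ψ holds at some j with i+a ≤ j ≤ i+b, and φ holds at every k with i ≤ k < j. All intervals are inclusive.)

Does not hold

Need some j in [2,3] with [][≤1] up, and (!up & !down) at every k in [2,j-1].
  j=2: [][≤1] up — fails at 3.
  j=3: [][≤1] up — fails at 3.
No j in the window works → until fails.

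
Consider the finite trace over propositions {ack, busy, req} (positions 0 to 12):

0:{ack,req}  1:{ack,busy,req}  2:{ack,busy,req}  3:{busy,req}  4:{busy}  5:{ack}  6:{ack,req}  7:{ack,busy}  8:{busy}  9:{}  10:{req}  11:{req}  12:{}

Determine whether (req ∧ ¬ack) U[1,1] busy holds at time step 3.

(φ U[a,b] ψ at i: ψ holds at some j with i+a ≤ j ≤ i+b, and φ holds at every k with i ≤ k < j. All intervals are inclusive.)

True

Need some j in [4,4] with busy, and (req ∧ ¬ack) at every k in [3,j-1].
  j=4: busy holds; (req ∧ ¬ack) holds at every k in [3,3] → satisfied.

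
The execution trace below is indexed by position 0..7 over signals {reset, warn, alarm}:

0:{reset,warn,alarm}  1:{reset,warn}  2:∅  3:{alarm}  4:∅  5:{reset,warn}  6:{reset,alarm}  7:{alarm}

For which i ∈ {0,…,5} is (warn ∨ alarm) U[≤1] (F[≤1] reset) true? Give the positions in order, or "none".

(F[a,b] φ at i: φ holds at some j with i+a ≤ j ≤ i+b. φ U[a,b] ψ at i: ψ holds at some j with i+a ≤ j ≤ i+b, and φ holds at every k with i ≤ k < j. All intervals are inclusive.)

0, 1, 3, 4, 5

Evaluate at each i in [0,5]:
  i=0: ✓ (rhs at j=0)
  i=1: ✓ (rhs at j=1)
  i=2: ✗ (no rhs in [2,3])
  i=3: ✓ (rhs at j=4; lhs holds on [3,3])
  i=4: ✓ (rhs at j=4)
  i=5: ✓ (rhs at j=5)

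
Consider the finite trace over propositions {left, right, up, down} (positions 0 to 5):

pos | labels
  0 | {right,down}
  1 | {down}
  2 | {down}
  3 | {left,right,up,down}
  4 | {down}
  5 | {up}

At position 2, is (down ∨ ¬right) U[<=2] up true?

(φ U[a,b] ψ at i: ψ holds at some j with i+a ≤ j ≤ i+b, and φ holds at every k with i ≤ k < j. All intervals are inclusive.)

Yes

Need some j in [2,4] with up, and (down ∨ ¬right) at every k in [2,j-1].
  j=2: up false.
  j=3: up holds; (down ∨ ¬right) holds at every k in [2,2] → satisfied.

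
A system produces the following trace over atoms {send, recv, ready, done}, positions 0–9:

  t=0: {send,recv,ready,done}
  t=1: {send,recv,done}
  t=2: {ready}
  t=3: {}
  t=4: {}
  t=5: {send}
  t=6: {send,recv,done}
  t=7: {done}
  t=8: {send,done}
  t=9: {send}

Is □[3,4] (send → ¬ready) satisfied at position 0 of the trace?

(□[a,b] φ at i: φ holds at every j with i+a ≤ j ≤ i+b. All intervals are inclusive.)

Holds

Check (send → ¬ready) at every j in [3,4]:
  j=3: antecedent false → ✓
  j=4: antecedent false → ✓
All positions satisfy it → formula holds.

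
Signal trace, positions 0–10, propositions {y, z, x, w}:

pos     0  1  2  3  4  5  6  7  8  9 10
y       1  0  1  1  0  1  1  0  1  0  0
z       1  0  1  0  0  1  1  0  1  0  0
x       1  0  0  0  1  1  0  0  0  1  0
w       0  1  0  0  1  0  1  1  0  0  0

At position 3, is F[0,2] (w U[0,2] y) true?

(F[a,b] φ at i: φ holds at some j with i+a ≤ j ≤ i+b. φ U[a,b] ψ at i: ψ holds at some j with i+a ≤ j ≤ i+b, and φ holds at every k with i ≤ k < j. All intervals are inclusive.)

Yes

Check (w U[0,2] y) at each j in [3,5]:
  j=3: holds
  j=4: holds
  j=5: holds
Found at j=3 → formula holds.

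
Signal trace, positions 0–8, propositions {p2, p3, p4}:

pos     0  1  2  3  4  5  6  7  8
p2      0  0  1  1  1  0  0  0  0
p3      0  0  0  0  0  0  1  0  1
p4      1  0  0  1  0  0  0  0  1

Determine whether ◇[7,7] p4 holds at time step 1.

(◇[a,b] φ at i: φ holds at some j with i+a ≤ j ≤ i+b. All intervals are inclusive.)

Check p4 at each j in [8,8]:
  j=8: true
Found at j=8 → formula holds.

Yes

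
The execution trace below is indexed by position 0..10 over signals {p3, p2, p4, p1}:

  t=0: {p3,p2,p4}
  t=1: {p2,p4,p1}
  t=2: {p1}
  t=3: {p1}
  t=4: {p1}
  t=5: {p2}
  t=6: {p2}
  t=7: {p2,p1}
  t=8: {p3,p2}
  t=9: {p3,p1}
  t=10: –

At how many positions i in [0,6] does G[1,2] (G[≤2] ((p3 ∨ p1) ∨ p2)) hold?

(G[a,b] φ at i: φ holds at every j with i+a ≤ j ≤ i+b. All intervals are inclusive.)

Evaluate at each i in [0,6]:
  i=0: ✓ (all of [1,2])
  i=1: ✓ (all of [2,3])
  i=2: ✓ (all of [3,4])
  i=3: ✓ (all of [4,5])
  i=4: ✓ (all of [5,6])
  i=5: ✓ (all of [6,7])
  i=6: ✗ (fails at j=8)
Positions where it holds: {0, 1, 2, 3, 4, 5} → 6.

6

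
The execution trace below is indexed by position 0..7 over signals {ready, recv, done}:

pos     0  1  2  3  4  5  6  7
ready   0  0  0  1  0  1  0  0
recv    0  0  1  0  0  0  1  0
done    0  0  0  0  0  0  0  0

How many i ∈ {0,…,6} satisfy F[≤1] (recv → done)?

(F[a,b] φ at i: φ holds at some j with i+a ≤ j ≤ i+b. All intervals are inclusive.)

7

Evaluate at each i in [0,6]:
  i=0: ✓ (witness j=0)
  i=1: ✓ (witness j=1)
  i=2: ✓ (witness j=3)
  i=3: ✓ (witness j=3)
  i=4: ✓ (witness j=4)
  i=5: ✓ (witness j=5)
  i=6: ✓ (witness j=7)
Positions where it holds: {0, 1, 2, 3, 4, 5, 6} → 7.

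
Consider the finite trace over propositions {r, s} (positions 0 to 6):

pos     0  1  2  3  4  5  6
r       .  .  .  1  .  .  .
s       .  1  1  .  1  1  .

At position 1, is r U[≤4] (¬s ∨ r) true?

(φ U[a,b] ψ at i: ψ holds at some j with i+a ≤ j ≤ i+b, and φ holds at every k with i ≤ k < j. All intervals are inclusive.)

False

Need some j in [1,5] with (¬s ∨ r), and r at every k in [1,j-1].
  j=1: (¬s ∨ r) false.
  j=2: (¬s ∨ r) false.
  j=3: (¬s ∨ r) holds, but r fails at k=1 → not this j.
  j=4: (¬s ∨ r) false.
  j=5: (¬s ∨ r) false.
No j in the window works → until fails.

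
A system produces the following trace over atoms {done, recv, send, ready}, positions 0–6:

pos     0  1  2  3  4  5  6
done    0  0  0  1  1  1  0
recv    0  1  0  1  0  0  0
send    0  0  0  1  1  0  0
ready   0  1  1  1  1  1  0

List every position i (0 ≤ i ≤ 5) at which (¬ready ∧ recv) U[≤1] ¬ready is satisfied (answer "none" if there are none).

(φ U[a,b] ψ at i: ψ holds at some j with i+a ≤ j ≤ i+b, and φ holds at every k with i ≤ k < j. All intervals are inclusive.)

Evaluate at each i in [0,5]:
  i=0: ✓ (rhs at j=0)
  i=1: ✗ (no rhs in [1,2])
  i=2: ✗ (no rhs in [2,3])
  i=3: ✗ (no rhs in [3,4])
  i=4: ✗ (no rhs in [4,5])
  i=5: ✗ (lhs fails at k=5 before rhs at j=6)

0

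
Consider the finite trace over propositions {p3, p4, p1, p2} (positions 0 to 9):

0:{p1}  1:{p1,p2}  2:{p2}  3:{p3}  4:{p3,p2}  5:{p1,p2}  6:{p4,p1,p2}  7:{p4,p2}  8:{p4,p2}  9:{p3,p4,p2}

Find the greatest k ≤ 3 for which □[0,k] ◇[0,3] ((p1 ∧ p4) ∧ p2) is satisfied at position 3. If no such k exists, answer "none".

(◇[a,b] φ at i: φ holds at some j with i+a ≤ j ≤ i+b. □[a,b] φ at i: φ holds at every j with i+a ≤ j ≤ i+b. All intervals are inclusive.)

◇[0,3] ((p1 ∧ p4) ∧ p2) must hold from j=3 onward; find where it first fails.
  j=3: holds
  j=4: holds
  j=5: holds
  j=6: holds
Holds through j=6; largest k = 3.

3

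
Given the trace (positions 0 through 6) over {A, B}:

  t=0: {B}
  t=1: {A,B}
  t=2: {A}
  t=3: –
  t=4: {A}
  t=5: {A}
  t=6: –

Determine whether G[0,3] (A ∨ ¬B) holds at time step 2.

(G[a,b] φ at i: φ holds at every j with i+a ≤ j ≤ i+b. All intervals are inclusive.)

True

Check (A ∨ ¬B) at every j in [2,5]:
  j=2: true
  j=3: true
  j=4: true
  j=5: true
All positions satisfy it → formula holds.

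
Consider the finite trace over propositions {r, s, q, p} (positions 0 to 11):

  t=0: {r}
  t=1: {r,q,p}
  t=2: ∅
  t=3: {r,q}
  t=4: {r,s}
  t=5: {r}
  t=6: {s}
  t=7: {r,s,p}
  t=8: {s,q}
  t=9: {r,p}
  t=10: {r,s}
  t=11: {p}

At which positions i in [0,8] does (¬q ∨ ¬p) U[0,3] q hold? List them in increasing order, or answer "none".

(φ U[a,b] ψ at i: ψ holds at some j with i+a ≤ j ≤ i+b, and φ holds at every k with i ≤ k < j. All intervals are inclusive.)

Evaluate at each i in [0,8]:
  i=0: ✓ (rhs at j=1; lhs holds on [0,0])
  i=1: ✓ (rhs at j=1)
  i=2: ✓ (rhs at j=3; lhs holds on [2,2])
  i=3: ✓ (rhs at j=3)
  i=4: ✗ (no rhs in [4,7])
  i=5: ✓ (rhs at j=8; lhs holds on [5,7])
  i=6: ✓ (rhs at j=8; lhs holds on [6,7])
  i=7: ✓ (rhs at j=8; lhs holds on [7,7])
  i=8: ✓ (rhs at j=8)

0, 1, 2, 3, 5, 6, 7, 8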